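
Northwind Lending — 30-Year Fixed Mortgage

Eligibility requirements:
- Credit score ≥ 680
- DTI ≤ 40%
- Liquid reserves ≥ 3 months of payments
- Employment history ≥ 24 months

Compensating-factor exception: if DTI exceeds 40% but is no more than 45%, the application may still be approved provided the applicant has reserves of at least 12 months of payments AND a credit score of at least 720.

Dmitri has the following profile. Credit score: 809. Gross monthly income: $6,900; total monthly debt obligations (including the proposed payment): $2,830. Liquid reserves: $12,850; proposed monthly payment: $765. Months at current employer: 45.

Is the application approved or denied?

Credit score 809 ≥ 680 (meets base)
DTI: 2,830 ÷ 6,900 = 41%, over the 40% base limit.
Reserves: 12,850 ÷ 765 = 16.8 months (meets 3-month minimum)
Employment 45 ≥ 24 months
41% falls in the override range (40%–45%), so the compensating-factor test applies.
Reserves 16.8 ≥ 12 months; credit score 809 ≥ 720.
Both compensating conditions met → exception applies.

Approved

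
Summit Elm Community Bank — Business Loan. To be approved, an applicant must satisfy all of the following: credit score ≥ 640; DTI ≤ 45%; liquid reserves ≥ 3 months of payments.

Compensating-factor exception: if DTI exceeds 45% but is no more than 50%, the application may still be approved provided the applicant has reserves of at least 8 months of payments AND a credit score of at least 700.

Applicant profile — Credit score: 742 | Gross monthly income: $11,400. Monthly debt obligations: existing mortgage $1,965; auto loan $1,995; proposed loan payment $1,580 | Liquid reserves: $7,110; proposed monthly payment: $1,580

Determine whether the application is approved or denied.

Credit score 742 ≥ 640 (meets base)
Total debts = (1,965 + 1,995 + 1,580) = 5,540. DTI = 5,540/11,400 = 48.6% > 45% — standard DTI limit exceeded.
Liquid reserves cover 7,110/1,580 = 4.5 months — ≥ 3 required
48.6% falls in the override range (45%–50%), so the compensating-factor test applies.
Reserves 4.5 < 8 months; credit score 742 ≥ 700.
Override conditions not both satisfied; exception does not apply.

Denied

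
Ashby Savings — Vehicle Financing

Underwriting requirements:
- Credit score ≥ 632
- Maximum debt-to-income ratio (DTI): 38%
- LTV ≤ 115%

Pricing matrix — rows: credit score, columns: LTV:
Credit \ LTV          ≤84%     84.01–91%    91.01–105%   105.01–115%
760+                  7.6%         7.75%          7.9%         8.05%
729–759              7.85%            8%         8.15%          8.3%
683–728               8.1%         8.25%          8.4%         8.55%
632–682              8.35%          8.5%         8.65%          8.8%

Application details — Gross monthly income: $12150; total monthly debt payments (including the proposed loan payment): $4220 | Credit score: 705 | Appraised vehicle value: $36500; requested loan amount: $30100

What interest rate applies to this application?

8.1%

Credit score 705 ≥ 632; DTI: 4,220 ÷ 12,150 = 34.7%, within the 38% cap
Loan-to-value = 30,100/36,500 = 82.5% — pass (115% max)
Credit 705 → row 683–728; LTV 82.5% → column ≤84%. Grid cell → 8.1%.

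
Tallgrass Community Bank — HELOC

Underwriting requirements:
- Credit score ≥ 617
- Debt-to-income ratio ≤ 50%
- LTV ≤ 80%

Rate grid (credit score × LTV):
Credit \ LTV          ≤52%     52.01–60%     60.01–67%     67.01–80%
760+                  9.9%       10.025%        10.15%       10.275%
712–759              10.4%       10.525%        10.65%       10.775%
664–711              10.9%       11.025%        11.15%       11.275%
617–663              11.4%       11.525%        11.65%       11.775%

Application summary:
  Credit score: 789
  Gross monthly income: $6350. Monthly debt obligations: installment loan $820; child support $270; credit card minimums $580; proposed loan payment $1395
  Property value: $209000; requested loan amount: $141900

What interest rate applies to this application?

10.275%

Credit score 789 ≥ 617; Total monthly debts = (820 + 270 + 580 + 1,395) = 3,065. DTI = 3,065/6,350 = 48.3% ≤ 50%
Loan-to-value = 141,900/209,000 = 67.9% — pass (80% max)
Score 789 is in the 760+ band; LTV 67.9% is in the 67.01–80% band → 10.275%.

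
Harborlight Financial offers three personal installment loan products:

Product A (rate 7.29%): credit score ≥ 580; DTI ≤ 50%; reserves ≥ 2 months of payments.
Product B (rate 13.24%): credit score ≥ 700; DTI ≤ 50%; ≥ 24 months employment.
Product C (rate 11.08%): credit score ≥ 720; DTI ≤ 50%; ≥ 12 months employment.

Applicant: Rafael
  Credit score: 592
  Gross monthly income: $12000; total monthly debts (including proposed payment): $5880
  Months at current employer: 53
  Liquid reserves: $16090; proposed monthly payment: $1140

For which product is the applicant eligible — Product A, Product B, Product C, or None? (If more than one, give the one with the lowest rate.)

Product A

DTI = 5,880/12,000 = 49%.
Reserves = 16,090/1,140 = 14.1 months.
Product A: score 592 ≥ 580; DTI 49% ≤ 50%; reserves 14.1 ≥ 2 mo → qualifies.
Product B: score 592 < 700; DTI 49% ≤ 50%; employment 53 ≥ 24 mo → does not qualify.
Product C: score 592 < 720; DTI 49% ≤ 50%; employment 53 ≥ 12 mo → does not qualify.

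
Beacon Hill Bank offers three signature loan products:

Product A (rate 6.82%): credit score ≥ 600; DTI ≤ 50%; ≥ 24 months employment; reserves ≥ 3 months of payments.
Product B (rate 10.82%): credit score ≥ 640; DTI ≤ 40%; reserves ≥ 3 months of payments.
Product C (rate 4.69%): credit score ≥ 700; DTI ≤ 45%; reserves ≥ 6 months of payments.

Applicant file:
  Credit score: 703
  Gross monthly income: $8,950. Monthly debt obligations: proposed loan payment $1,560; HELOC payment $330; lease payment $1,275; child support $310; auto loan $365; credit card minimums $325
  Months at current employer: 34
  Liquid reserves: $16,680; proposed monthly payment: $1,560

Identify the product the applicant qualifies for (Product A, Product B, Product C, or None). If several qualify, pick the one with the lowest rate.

Product A

Total debts = (1,560 + 330 + 1,275 + 310 + 365 + 325) = 4,165; DTI = 4,165/8,950 = 46.5%.
Reserves = 16,680/1,560 = 10.7 months.
Product A: score 703 ≥ 600; DTI 46.5% ≤ 50%; employment 34 ≥ 24 mo; reserves 10.7 ≥ 3 mo → qualifies.
Product B: score 703 ≥ 640; DTI 46.5% > 40%; reserves 10.7 ≥ 3 mo → does not qualify.
Product C: score 703 ≥ 700; DTI 46.5% > 45%; reserves 10.7 ≥ 6 mo → does not qualify.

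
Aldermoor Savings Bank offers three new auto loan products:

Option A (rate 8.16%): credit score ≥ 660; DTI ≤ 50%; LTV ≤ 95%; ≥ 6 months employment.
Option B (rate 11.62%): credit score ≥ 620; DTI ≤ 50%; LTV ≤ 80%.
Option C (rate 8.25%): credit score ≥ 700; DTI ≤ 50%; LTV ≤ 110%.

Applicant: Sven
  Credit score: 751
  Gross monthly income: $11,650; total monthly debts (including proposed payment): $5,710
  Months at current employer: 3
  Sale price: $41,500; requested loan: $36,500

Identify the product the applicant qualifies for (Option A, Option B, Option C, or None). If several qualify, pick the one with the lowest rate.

DTI = 5,710/11,650 = 49%.
LTV = 36,500/41,500 = 88%.
Option A: score 751 ≥ 660; DTI 49% ≤ 50%; LTV 88% ≤ 95%; employment 3 < 6 mo → does not qualify.
Option B: score 751 ≥ 620; DTI 49% ≤ 50%; LTV 88% > 80% → does not qualify.
Option C: score 751 ≥ 700; DTI 49% ≤ 50%; LTV 88% ≤ 110% → qualifies.

Option C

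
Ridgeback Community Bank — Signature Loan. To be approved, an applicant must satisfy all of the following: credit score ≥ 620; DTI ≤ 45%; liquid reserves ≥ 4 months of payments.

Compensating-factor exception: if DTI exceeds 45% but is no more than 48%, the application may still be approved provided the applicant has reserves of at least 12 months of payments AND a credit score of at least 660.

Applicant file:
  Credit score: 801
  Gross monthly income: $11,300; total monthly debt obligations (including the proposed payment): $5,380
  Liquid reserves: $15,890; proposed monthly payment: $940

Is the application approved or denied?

Approved

Credit score 801 ≥ 620 (meets base)
DTI: 5,380 ÷ 11,300 = 47.6%, over the 45% base limit.
Reserves: 15,890 ÷ 940 = 16.9 months (meets 4-month minimum)
DTI 47.6% is within the 45%–48% exception band; checking compensating factors.
Override check — reserves: 16.9 mo (ok); score: 801 (ok).
Both compensating conditions met → exception applies.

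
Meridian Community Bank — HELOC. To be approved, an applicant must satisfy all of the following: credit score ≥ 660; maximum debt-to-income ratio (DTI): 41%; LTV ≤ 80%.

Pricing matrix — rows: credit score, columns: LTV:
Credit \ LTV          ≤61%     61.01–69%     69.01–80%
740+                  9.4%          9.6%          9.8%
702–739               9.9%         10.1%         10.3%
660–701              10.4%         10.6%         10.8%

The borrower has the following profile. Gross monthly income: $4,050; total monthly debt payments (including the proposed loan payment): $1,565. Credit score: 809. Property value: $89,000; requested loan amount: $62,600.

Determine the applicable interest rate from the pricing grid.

Credit score 809 ≥ 660; Debt-to-income = 1,565/4,050 = 38.6% — meets 41% limit
LTV = 62,600/89,000 = 70.3% ≤ 80%
Row: 809 falls in 740+. Column: 70.3% falls in 69.01–80%. Rate = 9.8%.

9.8%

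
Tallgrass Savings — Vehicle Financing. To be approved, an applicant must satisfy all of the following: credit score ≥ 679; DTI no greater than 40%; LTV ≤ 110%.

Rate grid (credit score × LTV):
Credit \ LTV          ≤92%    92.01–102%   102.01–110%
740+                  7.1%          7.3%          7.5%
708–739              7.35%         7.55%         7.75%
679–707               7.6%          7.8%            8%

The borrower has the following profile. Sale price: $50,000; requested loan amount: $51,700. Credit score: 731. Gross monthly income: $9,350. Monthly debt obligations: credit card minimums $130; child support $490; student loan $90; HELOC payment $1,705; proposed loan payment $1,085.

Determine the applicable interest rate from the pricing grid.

7.75%

Credit score 731 ≥ 679; Total monthly debts = (130 + 490 + 90 + 1,705 + 1,085) = 3,500. DTI: 3,500 ÷ 9,350 = 37.4%, within the 40% cap
LTV = 51,700/50,000 = 103.4% ≤ 110%
Row: 731 falls in 708–739. Column: 103.4% falls in 102.01–110%. Rate = 7.75%.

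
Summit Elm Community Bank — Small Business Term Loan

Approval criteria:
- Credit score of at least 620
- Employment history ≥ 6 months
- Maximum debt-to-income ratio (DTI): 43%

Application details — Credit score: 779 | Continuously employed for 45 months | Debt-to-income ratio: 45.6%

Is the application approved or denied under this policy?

Denied

Credit score 779 ≥ 620 (meets)
Employment 45 ≥ 6 months
Debt-to-income 45.6% vs 43% cap — fail
Fails on DTI.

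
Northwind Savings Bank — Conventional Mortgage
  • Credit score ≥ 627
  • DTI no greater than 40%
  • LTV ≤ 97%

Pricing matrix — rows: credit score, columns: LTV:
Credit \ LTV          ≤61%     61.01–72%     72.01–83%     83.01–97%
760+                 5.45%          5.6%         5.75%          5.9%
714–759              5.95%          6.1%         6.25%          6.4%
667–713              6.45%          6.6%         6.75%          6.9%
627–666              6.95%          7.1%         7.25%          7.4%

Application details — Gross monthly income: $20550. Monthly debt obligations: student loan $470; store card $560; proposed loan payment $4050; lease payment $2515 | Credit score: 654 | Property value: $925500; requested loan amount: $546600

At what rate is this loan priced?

Credit score 654 ≥ 627; Total monthly debts = (470 + 560 + 4,050 + 2,515) = 7,595. DTI = 7,595/20,550 = 37% ≤ 40%
LTV = 546,600/925,500 = 59.1% ≤ 97%
Credit 654 → row 627–666; LTV 59.1% → column ≤61%. Grid cell → 6.95%.

6.95%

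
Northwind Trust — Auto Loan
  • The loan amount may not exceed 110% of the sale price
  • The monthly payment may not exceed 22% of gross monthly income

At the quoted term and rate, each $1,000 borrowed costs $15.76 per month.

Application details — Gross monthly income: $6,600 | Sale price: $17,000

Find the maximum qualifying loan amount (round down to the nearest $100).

$18,700

Payment cap: 22% × $6,600 = $1,452/month.
At $15.76 per $1,000, that supports 1,452/15.76 × 1,000 ≈ $92,131 → $92,100.
LTV cap: 110% × $17,000 = $18,700 → $18,700.
Binding constraint: loan-to-value.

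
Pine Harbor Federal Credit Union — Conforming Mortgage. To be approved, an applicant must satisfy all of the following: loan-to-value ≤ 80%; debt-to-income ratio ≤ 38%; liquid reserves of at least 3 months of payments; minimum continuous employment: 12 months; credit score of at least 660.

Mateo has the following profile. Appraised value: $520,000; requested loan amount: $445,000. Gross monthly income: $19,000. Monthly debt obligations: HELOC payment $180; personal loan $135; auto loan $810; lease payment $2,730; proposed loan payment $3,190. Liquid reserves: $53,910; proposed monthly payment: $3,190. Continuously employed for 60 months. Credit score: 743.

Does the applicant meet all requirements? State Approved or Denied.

Loan-to-value = 445,000/520,000 = 85.6% — fail (80% max)
Total monthly debts = (180 + 135 + 810 + 2,730 + 3,190) = 7,045. DTI = 7,045/19,000 = 37.1% ≤ 38%
Liquid reserves cover 53,910/3,190 = 16.9 months — ≥ 3 required
Employment 60 ≥ 12 months
Credit score 743 ≥ 660 (meets)
Fails on LTV.

Denied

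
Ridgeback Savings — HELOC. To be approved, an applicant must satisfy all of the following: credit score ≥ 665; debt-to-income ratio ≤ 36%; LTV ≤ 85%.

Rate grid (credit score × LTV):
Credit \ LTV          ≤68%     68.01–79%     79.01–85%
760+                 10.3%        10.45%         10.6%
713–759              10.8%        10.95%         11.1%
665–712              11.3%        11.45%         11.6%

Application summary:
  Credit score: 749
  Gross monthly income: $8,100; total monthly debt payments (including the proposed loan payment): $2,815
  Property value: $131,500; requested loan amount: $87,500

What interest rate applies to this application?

10.8%

Credit score 749 ≥ 665; Debt-to-income = 2,815/8,100 = 34.8% — meets 36% limit
LTV = 87,500/131,500 = 66.5% ≤ 85%
Credit 749 → row 713–759; LTV 66.5% → column ≤68%. Grid cell → 10.8%.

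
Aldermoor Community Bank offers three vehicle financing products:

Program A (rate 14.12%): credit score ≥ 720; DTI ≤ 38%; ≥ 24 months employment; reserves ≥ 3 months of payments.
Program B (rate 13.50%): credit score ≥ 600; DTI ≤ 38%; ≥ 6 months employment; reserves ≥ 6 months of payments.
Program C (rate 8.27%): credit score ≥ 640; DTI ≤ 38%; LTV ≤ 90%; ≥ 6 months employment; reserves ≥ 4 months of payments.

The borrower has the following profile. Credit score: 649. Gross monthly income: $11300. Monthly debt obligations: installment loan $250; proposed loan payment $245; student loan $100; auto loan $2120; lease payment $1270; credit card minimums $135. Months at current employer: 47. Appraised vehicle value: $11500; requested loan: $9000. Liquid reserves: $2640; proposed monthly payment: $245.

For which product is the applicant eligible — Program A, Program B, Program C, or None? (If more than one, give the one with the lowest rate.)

Total debts = (250 + 245 + 100 + 2,120 + 1,270 + 135) = 4,120; DTI = 4,120/11,300 = 36.5%.
LTV = 9,000/11,500 = 78.3%.
Reserves = 2,640/245 = 10.8 months.
Program A: score 649 < 720; DTI 36.5% ≤ 38%; employment 47 ≥ 24 mo; reserves 10.8 ≥ 3 mo → does not qualify.
Program B: score 649 ≥ 600; DTI 36.5% ≤ 38%; employment 47 ≥ 6 mo; reserves 10.8 ≥ 6 mo → qualifies.
Program C: score 649 ≥ 640; DTI 36.5% ≤ 38%; LTV 78.3% ≤ 90%; employment 47 ≥ 6 mo; reserves 10.8 ≥ 4 mo → qualifies.
Qualifying: Program B, Program C. Lowest rate is 8.27% → Program C.

Program C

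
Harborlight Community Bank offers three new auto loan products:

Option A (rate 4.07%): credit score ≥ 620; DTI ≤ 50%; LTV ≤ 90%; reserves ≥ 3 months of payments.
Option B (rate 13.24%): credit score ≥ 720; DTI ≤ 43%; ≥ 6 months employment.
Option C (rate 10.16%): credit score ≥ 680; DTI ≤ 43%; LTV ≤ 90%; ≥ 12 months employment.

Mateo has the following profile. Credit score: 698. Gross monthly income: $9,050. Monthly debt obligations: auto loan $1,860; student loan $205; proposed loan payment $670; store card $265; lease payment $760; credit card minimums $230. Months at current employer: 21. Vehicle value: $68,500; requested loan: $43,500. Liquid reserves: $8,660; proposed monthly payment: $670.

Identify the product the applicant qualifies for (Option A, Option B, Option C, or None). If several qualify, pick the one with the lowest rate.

Total debts = (1,860 + 205 + 670 + 265 + 760 + 230) = 3,990; DTI = 3,990/9,050 = 44.1%.
LTV = 43,500/68,500 = 63.5%.
Reserves = 8,660/670 = 12.9 months.
Option A: score 698 ≥ 620; DTI 44.1% ≤ 50%; LTV 63.5% ≤ 90%; reserves 12.9 ≥ 3 mo → qualifies.
Option B: score 698 < 720; DTI 44.1% > 43%; employment 21 ≥ 6 mo → does not qualify.
Option C: score 698 ≥ 680; DTI 44.1% > 43%; LTV 63.5% ≤ 90%; employment 21 ≥ 12 mo → does not qualify.

Option A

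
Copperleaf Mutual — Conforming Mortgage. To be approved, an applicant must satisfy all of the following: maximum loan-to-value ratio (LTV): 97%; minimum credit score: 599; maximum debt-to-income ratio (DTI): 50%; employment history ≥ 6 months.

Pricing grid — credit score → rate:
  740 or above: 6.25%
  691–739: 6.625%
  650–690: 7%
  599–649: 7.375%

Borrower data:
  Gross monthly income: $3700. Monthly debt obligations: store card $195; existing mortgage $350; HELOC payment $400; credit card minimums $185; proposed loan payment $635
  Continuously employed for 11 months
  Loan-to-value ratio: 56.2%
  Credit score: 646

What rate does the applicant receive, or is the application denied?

Approved at 7.375%

Credit score 646 ≥ 599 (meets minimum)
Total monthly debts = (195 + 350 + 400 + 185 + 635) = 1,765. DTI = 1,765/3,700 = 47.7% ≤ 50%
LTV 56.2% — within 97%
Employment 11 ≥ 6 months
All requirements met. Score 646 falls in the 599–649 tier → 7.375%.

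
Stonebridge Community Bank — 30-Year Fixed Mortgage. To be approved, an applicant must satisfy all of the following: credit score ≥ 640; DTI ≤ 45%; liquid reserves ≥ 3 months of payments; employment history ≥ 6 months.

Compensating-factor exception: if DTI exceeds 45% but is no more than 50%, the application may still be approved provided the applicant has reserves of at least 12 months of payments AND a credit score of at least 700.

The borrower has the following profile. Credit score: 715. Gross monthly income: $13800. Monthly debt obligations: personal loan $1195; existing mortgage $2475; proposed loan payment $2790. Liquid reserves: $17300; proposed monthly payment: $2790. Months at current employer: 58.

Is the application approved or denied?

Denied

Credit score 715 ≥ 640 (meets base)
Total debts = (1,195 + 2,475 + 2,790) = 6,460. DTI: 6,460 ÷ 13,800 = 46.8%, over the 45% base limit.
Liquid reserves cover 17,300/2,790 = 6.2 months — ≥ 3 required
Employment 58 ≥ 6 months
46.8% falls in the override range (45%–50%), so the compensating-factor test applies.
Override check — reserves: 6.2 mo (short of 12); score: 715 (ok).
Override conditions not both satisfied; exception does not apply.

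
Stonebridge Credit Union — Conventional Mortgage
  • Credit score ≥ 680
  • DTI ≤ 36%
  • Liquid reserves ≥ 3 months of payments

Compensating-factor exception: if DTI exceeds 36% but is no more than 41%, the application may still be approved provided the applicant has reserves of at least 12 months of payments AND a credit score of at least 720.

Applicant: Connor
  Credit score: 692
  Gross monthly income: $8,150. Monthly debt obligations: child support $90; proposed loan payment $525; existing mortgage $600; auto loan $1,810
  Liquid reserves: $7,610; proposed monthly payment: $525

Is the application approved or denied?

Credit score 692 ≥ 680 (meets base)
Total debts = (90 + 525 + 600 + 1,810) = 3,025. DTI: 3,025 ÷ 8,150 = 37.1%, over the 36% base limit.
Reserves = 7,610/525 = 14.5 months ≥ 3
37.1% falls in the override range (36%–41%), so the compensating-factor test applies.
Reserves 14.5 ≥ 12 months; credit score 692 < 720.
Compensating-factor requirement not fully met.

Denied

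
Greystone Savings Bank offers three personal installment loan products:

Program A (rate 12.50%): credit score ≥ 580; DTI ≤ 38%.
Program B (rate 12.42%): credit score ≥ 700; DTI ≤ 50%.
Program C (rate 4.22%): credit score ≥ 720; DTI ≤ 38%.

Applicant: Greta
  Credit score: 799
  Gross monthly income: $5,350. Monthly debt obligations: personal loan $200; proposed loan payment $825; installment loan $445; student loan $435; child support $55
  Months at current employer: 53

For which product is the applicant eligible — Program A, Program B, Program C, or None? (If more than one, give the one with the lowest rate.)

Program C

Total debts = (200 + 825 + 445 + 435 + 55) = 1,960; DTI = 1,960/5,350 = 36.6%.
Program A: score 799 ≥ 580; DTI 36.6% ≤ 38% → qualifies.
Program B: score 799 ≥ 700; DTI 36.6% ≤ 50% → qualifies.
Program C: score 799 ≥ 720; DTI 36.6% ≤ 38% → qualifies.
Qualifying: Program A, Program B, Program C. Lowest rate is 4.22% → Program C.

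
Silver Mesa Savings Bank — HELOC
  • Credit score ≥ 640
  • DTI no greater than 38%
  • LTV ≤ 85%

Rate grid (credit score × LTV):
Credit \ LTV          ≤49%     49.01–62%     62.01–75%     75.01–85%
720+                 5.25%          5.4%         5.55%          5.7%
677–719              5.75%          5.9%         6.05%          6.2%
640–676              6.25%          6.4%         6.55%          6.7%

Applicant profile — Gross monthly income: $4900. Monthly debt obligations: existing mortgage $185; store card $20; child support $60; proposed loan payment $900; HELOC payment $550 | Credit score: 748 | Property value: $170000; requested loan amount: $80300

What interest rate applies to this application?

5.25%

Credit score 748 ≥ 640; Total monthly debts = (185 + 20 + 60 + 900 + 550) = 1,715. Debt-to-income = 1,715/4,900 = 35% — meets 38% limit
LTV: 80,300 ÷ 170,000 = 47.2%, within 85% cap
Row: 748 falls in 720+. Column: 47.2% falls in ≤49%. Rate = 5.25%.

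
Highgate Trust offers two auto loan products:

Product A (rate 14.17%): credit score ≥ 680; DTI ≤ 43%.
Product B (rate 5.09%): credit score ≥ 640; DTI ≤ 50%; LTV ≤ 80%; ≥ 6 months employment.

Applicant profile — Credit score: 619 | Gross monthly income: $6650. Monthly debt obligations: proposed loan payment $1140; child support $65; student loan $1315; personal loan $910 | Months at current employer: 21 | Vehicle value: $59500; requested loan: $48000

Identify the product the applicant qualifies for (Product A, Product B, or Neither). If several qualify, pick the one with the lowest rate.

Total debts = (1,140 + 65 + 1,315 + 910) = 3,430; DTI = 3,430/6,650 = 51.6%.
LTV = 48,000/59,500 = 80.7%.
Product A: score 619 < 680; DTI 51.6% > 43% → does not qualify.
Product B: score 619 < 640; DTI 51.6% > 50%; LTV 80.7% > 80%; employment 21 ≥ 6 mo → does not qualify.

Neither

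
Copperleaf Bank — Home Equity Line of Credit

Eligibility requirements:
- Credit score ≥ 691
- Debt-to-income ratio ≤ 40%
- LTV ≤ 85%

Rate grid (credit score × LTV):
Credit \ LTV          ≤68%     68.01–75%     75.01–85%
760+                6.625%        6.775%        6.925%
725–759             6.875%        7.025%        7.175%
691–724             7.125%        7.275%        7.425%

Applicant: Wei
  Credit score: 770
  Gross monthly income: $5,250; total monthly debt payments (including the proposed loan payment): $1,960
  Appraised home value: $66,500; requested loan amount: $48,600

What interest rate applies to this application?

Credit score 770 ≥ 691; DTI = 1,960/5,250 = 37.3% ≤ 40%
LTV = 48,600/66,500 = 73.1% ≤ 85%
Score 770 is in the 760+ band; LTV 73.1% is in the 68.01–75% band → 6.775%.

6.775%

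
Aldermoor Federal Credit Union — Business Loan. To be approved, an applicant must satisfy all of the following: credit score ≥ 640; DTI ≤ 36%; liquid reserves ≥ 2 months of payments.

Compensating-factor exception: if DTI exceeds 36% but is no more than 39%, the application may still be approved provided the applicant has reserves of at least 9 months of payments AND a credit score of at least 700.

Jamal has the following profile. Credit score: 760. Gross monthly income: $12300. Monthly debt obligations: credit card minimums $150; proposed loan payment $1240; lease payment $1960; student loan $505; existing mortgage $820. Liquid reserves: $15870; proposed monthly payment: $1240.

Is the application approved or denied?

Credit score 760 ≥ 640 (meets base)
Total debts = (150 + 1,240 + 1,960 + 505 + 820) = 4,675. DTI = 4,675/12,300 = 38% > 36% — standard DTI limit exceeded.
Reserves: 15,870 ÷ 1,240 = 12.8 months (meets 2-month minimum)
38% falls in the override range (36%–39%), so the compensating-factor test applies.
Override check — reserves: 12.8 mo (ok); score: 760 (ok).
Both compensating conditions met → exception applies.

Approved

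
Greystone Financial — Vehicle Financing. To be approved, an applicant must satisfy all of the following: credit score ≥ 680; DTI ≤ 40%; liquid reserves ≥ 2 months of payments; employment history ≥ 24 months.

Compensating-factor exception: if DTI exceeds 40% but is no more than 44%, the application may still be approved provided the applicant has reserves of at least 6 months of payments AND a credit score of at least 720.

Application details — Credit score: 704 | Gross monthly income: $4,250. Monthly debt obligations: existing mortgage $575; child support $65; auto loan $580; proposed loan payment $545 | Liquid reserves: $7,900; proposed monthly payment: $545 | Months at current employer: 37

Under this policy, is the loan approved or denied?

Denied

Credit score 704 ≥ 680 (meets base)
Total debts = (575 + 65 + 580 + 545) = 1,765. DTI: 1,765 ÷ 4,250 = 41.5%, over the 40% base limit.
Reserves: 7,900 ÷ 545 = 14.5 months (meets 2-month minimum)
Employment 37 ≥ 24 months
DTI 41.5% is within the 40%–44% exception band; checking compensating factors.
Reserves 14.5 ≥ 6 months; credit score 704 < 720.
Compensating-factor requirement not fully met.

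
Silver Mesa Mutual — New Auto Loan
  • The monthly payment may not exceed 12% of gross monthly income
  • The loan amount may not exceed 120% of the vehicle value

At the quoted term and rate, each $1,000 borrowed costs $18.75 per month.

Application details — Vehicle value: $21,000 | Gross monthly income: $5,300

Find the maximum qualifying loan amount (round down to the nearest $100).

$25,200

Payment cap: 12% × $5,300 = $636/month.
At $18.75 per $1,000, that supports 636/18.75 × 1,000 ≈ $33,920 → $33,900.
LTV cap: 120% × $21,000 = $25,200 → $25,200.
Binding constraint: loan-to-value.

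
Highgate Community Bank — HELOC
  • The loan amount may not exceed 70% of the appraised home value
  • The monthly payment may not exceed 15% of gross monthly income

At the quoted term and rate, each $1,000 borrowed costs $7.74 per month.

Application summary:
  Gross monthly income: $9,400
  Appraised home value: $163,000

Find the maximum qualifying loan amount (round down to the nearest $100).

$114,100

Payment cap: 15% × $9,400 = $1,410/month.
At $7.74 per $1,000, that supports 1,410/7.74 × 1,000 ≈ $182,170 → $182,100.
LTV cap: 70% × $163,000 = $114,100 → $114,100.
Binding constraint: loan-to-value.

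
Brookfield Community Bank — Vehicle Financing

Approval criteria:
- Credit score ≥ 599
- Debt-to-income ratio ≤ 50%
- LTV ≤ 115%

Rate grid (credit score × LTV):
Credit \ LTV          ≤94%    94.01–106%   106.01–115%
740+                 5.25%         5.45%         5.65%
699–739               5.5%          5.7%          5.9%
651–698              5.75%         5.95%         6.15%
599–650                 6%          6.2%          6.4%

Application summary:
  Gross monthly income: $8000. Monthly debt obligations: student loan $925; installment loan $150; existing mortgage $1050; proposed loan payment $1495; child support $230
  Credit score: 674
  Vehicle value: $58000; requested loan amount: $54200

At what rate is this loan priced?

5.75%

Credit score 674 ≥ 599; Total monthly debts = (925 + 150 + 1,050 + 1,495 + 230) = 3,850. DTI = 3,850/8,000 = 48.1% ≤ 50%
Loan-to-value = 54,200/58,000 = 93.4% — pass (115% max)
Credit 674 → row 651–698; LTV 93.4% → column ≤94%. Grid cell → 5.75%.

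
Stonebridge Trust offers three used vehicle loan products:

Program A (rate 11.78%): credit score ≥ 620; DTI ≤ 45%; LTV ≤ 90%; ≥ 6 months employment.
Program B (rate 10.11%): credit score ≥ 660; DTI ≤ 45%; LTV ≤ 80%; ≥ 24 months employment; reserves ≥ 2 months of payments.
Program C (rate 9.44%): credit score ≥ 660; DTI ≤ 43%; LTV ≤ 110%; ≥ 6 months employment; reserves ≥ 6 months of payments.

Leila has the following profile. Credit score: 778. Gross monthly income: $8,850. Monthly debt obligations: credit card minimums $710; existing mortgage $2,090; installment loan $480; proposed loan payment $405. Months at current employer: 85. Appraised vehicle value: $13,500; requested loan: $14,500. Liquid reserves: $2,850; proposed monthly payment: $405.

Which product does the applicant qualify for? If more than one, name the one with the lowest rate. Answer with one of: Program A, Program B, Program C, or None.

Total debts = (710 + 2,090 + 480 + 405) = 3,685; DTI = 3,685/8,850 = 41.6%.
LTV = 14,500/13,500 = 107.4%.
Reserves = 2,850/405 = 7.0 months.
Program A: score 778 ≥ 620; DTI 41.6% ≤ 45%; LTV 107.4% > 90%; employment 85 ≥ 6 mo → does not qualify.
Program B: score 778 ≥ 660; DTI 41.6% ≤ 45%; LTV 107.4% > 80%; employment 85 ≥ 24 mo; reserves 7.0 ≥ 2 mo → does not qualify.
Program C: score 778 ≥ 660; DTI 41.6% ≤ 43%; LTV 107.4% ≤ 110%; employment 85 ≥ 6 mo; reserves 7.0 ≥ 6 mo → qualifies.

Program C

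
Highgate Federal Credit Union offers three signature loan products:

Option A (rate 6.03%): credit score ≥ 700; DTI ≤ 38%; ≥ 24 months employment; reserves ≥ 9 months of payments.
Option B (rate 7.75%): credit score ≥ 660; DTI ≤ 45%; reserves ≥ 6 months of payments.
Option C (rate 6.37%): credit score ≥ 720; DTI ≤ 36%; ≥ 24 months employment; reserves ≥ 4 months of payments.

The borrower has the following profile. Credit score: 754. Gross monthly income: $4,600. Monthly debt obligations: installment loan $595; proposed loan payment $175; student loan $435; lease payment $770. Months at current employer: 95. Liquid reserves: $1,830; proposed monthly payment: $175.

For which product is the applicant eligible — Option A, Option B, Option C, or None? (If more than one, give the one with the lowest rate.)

Option B

Total debts = (595 + 175 + 435 + 770) = 1,975; DTI = 1,975/4,600 = 42.9%.
Reserves = 1,830/175 = 10.5 months.
Option A: score 754 ≥ 700; DTI 42.9% > 38%; employment 95 ≥ 24 mo; reserves 10.5 ≥ 9 mo → does not qualify.
Option B: score 754 ≥ 660; DTI 42.9% ≤ 45%; reserves 10.5 ≥ 6 mo → qualifies.
Option C: score 754 ≥ 720; DTI 42.9% > 36%; employment 95 ≥ 24 mo; reserves 10.5 ≥ 4 mo → does not qualify.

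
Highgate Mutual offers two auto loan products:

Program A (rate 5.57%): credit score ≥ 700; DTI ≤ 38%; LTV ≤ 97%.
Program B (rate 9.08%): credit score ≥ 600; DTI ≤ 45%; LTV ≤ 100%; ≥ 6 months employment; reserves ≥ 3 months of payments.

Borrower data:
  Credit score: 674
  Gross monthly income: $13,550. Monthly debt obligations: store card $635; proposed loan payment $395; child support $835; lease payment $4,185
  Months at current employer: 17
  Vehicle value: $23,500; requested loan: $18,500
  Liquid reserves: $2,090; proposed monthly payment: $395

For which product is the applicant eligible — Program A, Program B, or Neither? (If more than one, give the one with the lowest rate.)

Program B

Total debts = (635 + 395 + 835 + 4,185) = 6,050; DTI = 6,050/13,550 = 44.6%.
LTV = 18,500/23,500 = 78.7%.
Reserves = 2,090/395 = 5.3 months.
Program A: score 674 < 700; DTI 44.6% > 38%; LTV 78.7% ≤ 97% → does not qualify.
Program B: score 674 ≥ 600; DTI 44.6% ≤ 45%; LTV 78.7% ≤ 100%; employment 17 ≥ 6 mo; reserves 5.3 ≥ 3 mo → qualifies.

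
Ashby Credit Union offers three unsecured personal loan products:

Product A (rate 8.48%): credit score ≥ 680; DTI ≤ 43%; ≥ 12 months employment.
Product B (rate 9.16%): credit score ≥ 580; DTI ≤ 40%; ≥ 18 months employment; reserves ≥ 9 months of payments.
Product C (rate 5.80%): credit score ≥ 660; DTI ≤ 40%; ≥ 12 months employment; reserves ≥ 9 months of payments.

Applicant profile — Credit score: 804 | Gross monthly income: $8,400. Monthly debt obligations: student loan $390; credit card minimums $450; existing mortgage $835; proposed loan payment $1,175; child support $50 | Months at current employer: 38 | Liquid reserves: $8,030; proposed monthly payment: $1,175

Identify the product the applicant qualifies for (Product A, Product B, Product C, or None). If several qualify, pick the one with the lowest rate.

Product A

Total debts = (390 + 450 + 835 + 1,175 + 50) = 2,900; DTI = 2,900/8,400 = 34.5%.
Reserves = 8,030/1,175 = 6.8 months.
Product A: score 804 ≥ 680; DTI 34.5% ≤ 43%; employment 38 ≥ 12 mo → qualifies.
Product B: score 804 ≥ 580; DTI 34.5% ≤ 40%; employment 38 ≥ 18 mo; reserves 6.8 < 9 mo → does not qualify.
Product C: score 804 ≥ 660; DTI 34.5% ≤ 40%; employment 38 ≥ 12 mo; reserves 6.8 < 9 mo → does not qualify.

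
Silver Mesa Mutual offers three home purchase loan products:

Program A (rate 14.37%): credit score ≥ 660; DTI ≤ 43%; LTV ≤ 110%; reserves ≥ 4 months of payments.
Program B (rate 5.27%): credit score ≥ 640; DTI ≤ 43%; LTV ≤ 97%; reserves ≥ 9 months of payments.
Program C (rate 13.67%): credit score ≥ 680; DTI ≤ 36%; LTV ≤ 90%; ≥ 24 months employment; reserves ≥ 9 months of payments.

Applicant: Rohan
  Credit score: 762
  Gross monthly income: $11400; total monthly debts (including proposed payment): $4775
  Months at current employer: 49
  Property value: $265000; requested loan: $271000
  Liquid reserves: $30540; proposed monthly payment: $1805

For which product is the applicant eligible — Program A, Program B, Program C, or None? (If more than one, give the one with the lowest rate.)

DTI = 4,775/11,400 = 41.9%.
LTV = 271,000/265,000 = 102.3%.
Reserves = 30,540/1,805 = 16.9 months.
Program A: score 762 ≥ 660; DTI 41.9% ≤ 43%; LTV 102.3% ≤ 110%; reserves 16.9 ≥ 4 mo → qualifies.
Program B: score 762 ≥ 640; DTI 41.9% ≤ 43%; LTV 102.3% > 97%; reserves 16.9 ≥ 9 mo → does not qualify.
Program C: score 762 ≥ 680; DTI 41.9% > 36%; LTV 102.3% > 90%; employment 49 ≥ 24 mo; reserves 16.9 ≥ 9 mo → does not qualify.

Program A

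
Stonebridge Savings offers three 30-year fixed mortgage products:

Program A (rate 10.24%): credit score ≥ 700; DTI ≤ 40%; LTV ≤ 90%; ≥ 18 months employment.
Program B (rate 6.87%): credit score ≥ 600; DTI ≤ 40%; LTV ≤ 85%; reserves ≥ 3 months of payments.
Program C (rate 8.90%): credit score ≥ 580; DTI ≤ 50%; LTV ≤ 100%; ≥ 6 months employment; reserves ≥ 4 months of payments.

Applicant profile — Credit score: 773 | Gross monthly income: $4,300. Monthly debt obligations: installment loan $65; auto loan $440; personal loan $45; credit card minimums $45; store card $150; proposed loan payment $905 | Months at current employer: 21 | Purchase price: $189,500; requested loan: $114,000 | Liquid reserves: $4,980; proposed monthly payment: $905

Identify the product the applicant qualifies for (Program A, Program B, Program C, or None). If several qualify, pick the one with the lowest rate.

Total debts = (65 + 440 + 45 + 45 + 150 + 905) = 1,650; DTI = 1,650/4,300 = 38.4%.
LTV = 114,000/189,500 = 60.2%.
Reserves = 4,980/905 = 5.5 months.
Program A: score 773 ≥ 700; DTI 38.4% ≤ 40%; LTV 60.2% ≤ 90%; employment 21 ≥ 18 mo → qualifies.
Program B: score 773 ≥ 600; DTI 38.4% ≤ 40%; LTV 60.2% ≤ 85%; reserves 5.5 ≥ 3 mo → qualifies.
Program C: score 773 ≥ 580; DTI 38.4% ≤ 50%; LTV 60.2% ≤ 100%; employment 21 ≥ 6 mo; reserves 5.5 ≥ 4 mo → qualifies.
Qualifying: Program A, Program B, Program C. Lowest rate is 6.87% → Program B.

Program B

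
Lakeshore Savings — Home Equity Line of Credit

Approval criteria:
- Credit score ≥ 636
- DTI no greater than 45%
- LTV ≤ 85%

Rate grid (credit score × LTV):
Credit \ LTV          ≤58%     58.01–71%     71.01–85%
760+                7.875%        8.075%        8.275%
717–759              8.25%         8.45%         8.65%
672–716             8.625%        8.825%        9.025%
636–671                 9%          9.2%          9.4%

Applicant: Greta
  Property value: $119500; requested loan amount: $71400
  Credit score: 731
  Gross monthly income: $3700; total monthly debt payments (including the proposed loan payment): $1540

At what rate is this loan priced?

Credit score 731 ≥ 636; DTI: 1,540 ÷ 3,700 = 41.6%, within the 45% cap
LTV = 71,400/119,500 = 59.7% ≤ 85%
Score 731 is in the 717–759 band; LTV 59.7% is in the 58.01–71% band → 8.45%.

8.45%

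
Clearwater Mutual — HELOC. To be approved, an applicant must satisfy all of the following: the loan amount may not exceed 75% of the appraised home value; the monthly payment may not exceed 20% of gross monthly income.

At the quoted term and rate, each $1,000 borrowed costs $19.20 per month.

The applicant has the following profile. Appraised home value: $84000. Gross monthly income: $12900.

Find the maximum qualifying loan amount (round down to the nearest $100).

$63,000

Payment cap: 20% × $12,900 = $2,580/month.
At $19.20 per $1,000, that supports 2,580/19.20 × 1,000 ≈ $134,375 → $134,300.
LTV cap: 75% × $84,000 = $63,000 → $63,000.
Binding constraint: loan-to-value.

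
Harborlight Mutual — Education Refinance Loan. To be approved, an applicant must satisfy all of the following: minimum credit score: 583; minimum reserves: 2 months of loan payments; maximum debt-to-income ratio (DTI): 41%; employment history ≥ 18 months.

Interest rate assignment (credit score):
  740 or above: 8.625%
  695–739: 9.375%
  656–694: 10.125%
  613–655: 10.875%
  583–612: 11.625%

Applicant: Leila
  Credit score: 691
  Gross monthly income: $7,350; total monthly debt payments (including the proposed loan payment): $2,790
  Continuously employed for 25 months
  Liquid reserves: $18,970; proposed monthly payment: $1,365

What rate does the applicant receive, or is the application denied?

Approved at 10.125%

Credit score 691 ≥ 583 (meets minimum)
Liquid reserves cover 18,970/1,365 = 13.9 months — ≥ 2 required
Employment 25 ≥ 18 months
Debt-to-income = 2,790/7,350 = 38% — meets 41% limit
All requirements met. Score 691 falls in the 656–694 tier → 10.125%.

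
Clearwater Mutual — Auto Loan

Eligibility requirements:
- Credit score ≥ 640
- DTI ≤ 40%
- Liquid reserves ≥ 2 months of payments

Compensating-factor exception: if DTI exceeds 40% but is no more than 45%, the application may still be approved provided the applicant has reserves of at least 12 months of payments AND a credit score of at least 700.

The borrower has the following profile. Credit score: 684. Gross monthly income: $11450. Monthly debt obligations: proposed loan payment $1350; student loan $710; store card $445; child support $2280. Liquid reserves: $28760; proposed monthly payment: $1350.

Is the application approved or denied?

Credit score 684 ≥ 640 (meets base)
Total debts = (1,350 + 710 + 445 + 2,280) = 4,785. DTI: 4,785 ÷ 11,450 = 41.8%, over the 40% base limit.
Reserves = 28,760/1,350 = 21.3 months ≥ 2
41.8% falls in the override range (40%–45%), so the compensating-factor test applies.
Override check — reserves: 21.3 mo (ok); score: 684 (below 700).
Compensating-factor requirement not fully met.

Denied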